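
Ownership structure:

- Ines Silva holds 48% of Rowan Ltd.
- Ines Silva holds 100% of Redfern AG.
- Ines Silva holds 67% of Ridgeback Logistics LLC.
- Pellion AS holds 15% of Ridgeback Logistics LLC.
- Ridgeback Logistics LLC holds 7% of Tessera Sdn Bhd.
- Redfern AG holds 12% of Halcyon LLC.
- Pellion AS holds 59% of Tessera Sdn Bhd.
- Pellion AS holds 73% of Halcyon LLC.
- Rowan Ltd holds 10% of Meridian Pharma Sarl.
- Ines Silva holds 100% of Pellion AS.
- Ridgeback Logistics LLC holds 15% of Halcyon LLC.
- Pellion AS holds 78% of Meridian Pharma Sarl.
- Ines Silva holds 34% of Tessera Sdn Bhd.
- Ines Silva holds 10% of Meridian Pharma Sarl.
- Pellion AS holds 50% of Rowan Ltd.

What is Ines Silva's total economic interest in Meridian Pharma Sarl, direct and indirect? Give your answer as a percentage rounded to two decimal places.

97.80%

Ines reaches Meridian along 4 paths.
Via Pellion: 100% × 78% = 78%.
Via Pellion → Rowan: 100% × 50% × 10% = 5%.
Via Rowan: 48% × 10% = 4.8%.
Direct stake: 10% = 10%.
Total: 78% + 5% + 4.8% + 10% = 97.8%.
Rounded: 97.80%.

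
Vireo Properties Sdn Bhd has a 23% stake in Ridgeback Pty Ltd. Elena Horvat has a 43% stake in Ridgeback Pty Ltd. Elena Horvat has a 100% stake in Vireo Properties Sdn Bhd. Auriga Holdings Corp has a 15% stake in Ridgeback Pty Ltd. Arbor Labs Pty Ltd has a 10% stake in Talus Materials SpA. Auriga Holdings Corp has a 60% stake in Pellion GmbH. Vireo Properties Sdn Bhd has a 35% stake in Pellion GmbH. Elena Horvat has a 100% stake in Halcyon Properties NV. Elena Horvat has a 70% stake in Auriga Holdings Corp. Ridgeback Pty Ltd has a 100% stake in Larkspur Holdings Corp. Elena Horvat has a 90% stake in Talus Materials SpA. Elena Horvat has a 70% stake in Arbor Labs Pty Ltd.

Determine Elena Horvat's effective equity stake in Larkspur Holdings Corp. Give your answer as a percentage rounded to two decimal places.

Elena reaches Larkspur along 3 paths.
Via Vireo → Ridgeback: 100% × 23% × 100% = 23%.
Via Ridgeback: 43% × 100% = 43%.
Via Auriga → Ridgeback: 70% × 15% × 100% = 10.5%.
Total: 23% + 43% + 10.5% = 76.5%.
Rounded: 76.50%.

76.50%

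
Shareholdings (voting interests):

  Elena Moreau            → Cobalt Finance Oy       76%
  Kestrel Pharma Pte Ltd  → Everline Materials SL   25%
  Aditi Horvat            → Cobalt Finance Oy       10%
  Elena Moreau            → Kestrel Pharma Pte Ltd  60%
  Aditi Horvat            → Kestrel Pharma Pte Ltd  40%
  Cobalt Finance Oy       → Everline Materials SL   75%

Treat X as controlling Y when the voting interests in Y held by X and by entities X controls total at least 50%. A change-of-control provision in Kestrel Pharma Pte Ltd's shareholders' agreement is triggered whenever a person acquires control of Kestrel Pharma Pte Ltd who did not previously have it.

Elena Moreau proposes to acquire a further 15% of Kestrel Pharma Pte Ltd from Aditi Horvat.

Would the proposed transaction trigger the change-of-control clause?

The purchase adds only to Elena's holdings (Aditi's stake shrinks), so Elena is the only person who could newly come to control Kestrel.
Elena holds 60% of Kestrel, so Elena controls Kestrel.
So Elena already controls Kestrel before the transaction.
After the purchase, Elena's direct stake in Kestrel rises to 60% + 15% = 75%, and Aditi's stake falls to 25%.
Elena controlled Kestrel already, so this is not a new person acquiring control; every other person's position is unchanged or reduced.
No new person acquires control, so the clause is not triggered.

No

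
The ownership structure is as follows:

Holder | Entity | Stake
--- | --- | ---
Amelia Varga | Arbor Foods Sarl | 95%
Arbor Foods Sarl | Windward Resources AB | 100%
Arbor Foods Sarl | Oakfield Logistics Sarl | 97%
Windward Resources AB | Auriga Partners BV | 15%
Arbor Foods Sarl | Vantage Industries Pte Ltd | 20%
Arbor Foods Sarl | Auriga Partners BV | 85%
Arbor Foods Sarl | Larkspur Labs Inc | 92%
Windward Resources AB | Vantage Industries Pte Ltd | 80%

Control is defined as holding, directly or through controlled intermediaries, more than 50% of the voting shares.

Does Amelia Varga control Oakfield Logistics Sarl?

Amelia holds 95% of Arbor, so Amelia controls Arbor.
Arbor holds 97% of Oakfield, so Amelia controls Oakfield.

Yes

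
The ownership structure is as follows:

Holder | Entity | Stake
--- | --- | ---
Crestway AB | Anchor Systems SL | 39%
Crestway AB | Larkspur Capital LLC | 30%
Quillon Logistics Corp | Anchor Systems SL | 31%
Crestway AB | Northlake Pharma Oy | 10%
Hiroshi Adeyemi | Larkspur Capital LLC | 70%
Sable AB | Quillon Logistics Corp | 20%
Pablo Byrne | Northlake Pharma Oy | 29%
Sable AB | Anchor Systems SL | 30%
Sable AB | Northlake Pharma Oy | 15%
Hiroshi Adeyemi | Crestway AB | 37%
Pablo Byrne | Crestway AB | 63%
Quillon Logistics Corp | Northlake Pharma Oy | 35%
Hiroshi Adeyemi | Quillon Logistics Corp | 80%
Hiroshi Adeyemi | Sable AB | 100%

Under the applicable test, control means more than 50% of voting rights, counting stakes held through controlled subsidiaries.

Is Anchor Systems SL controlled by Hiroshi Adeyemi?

Hiroshi holds 100% of Sable, so Hiroshi controls Sable.
Hiroshi and Sable together hold 80% + 20% = 100% of Quillon, so Hiroshi controls Quillon.
Quillon and Sable together hold 31% + 30% = 61% of Anchor, so Hiroshi controls Anchor.

Yes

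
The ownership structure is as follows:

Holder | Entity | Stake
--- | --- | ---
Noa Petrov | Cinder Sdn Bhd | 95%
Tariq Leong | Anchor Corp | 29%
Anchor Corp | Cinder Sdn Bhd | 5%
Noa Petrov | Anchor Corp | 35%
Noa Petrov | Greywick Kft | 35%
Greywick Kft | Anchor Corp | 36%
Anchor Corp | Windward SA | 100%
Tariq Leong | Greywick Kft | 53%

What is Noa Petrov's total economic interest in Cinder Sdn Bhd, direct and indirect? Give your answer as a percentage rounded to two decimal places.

97.38%

Noa reaches Cinder along 3 paths.
Direct stake: 95% = 95%.
Via Anchor: 35% × 5% = 1.75%.
Via Greywick → Anchor: 35% × 36% × 5% = 0.63%.
Total: 95% + 1.75% + 0.63% = 97.38%.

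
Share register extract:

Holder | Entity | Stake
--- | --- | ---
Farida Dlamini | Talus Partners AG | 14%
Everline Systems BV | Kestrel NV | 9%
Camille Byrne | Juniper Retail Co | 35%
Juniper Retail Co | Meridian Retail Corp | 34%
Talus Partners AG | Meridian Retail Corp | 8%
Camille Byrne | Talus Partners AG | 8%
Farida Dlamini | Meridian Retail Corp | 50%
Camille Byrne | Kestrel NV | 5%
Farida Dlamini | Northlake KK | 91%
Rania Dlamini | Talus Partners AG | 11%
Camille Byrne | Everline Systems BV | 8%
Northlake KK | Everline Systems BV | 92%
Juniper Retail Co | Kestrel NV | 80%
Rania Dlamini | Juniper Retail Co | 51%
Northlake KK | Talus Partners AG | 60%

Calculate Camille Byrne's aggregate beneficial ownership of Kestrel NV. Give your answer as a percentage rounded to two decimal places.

33.72%

Camille reaches Kestrel along 3 paths.
Via Everline: 8% × 9% = 0.72%.
Direct stake: 5% = 5%.
Via Juniper: 35% × 80% = 28%.
Total: 0.72% + 5% + 28% = 33.72%.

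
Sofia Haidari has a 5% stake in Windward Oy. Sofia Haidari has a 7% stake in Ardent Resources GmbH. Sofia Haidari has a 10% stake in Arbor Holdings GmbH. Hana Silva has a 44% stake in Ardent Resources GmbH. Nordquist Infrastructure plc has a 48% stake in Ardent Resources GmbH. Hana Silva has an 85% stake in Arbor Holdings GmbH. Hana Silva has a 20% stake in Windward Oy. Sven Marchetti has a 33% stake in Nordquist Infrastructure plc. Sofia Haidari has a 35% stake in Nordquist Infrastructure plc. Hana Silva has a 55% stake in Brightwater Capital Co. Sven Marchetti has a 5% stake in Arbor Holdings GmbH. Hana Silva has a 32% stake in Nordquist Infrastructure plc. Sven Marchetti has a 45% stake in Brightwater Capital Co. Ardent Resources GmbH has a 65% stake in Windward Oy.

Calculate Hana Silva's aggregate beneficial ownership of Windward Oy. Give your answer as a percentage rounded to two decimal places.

Hana reaches Windward along 3 paths.
Via Ardent: 44% × 65% = 28.6%.
Via Nordquist → Ardent: 32% × 48% × 65% = 9.984%.
Direct stake: 20% = 20%.
Total: 28.6% + 9.984% + 20% = 58.584%.
Rounded: 58.58%.

58.58%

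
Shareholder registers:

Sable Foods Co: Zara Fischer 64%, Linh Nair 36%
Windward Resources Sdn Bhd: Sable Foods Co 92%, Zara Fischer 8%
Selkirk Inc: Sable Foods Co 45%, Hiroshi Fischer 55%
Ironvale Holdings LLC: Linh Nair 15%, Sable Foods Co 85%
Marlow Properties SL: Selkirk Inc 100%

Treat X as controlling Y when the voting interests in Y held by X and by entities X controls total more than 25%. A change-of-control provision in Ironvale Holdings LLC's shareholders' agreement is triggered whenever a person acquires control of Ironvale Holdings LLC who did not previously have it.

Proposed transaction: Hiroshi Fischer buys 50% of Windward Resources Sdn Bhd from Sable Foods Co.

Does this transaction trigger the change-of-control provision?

No

The purchase adds only to Hiroshi's holdings (Sable's stake shrinks), so Hiroshi is the only person who could newly come to control Ironvale.
Hiroshi holds 55% of Selkirk, so Hiroshi controls Selkirk.
Selkirk holds 100% of Marlow, so Hiroshi controls Marlow.
Neither Hiroshi nor any entity Hiroshi controls holds any voting interest in Ironvale.
So before the transaction, Hiroshi does not control Ironvale.
After the purchase, Hiroshi holds 50% of Windward directly, and Sable's stake falls to 42%.
Hiroshi holds 50% of Windward, so Hiroshi controls Windward.
After the transaction, neither Hiroshi nor any entity Hiroshi controls holds a voting interest in Ironvale, so Hiroshi still does not control it.
No new person acquires control, so the clause is not triggered.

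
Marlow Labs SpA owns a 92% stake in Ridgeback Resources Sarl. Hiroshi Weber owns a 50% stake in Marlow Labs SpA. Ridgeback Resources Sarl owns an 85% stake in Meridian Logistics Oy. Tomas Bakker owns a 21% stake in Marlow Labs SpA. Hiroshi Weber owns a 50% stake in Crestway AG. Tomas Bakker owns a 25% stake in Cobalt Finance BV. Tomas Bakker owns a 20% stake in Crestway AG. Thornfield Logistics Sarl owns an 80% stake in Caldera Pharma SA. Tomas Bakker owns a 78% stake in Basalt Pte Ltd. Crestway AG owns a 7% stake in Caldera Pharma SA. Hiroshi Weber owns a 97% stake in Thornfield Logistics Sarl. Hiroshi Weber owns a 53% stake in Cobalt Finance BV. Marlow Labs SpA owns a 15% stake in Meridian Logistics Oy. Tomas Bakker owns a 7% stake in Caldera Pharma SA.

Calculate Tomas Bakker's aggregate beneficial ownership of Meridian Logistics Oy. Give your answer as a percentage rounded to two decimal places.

19.57%

Tomas reaches Meridian along 2 paths.
Via Marlow → Ridgeback: 21% × 92% × 85% = 16.422%.
Via Marlow: 21% × 15% = 3.15%.
Total: 16.422% + 3.15% = 19.572%.
Rounded: 19.57%.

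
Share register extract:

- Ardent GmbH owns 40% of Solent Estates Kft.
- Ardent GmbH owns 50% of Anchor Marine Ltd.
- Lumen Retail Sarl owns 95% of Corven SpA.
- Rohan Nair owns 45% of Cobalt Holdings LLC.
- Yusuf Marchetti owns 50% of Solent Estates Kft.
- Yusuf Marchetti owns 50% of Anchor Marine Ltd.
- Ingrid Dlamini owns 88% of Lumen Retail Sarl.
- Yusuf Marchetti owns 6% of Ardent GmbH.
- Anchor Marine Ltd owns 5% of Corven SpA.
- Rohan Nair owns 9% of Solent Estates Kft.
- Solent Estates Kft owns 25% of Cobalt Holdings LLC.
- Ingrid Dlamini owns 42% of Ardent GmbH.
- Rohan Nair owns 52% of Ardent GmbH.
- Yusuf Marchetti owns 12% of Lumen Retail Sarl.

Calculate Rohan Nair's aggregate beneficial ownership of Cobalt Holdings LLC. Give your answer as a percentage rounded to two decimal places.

52.45%

Rohan reaches Cobalt along 3 paths.
Direct stake: 45% = 45%.
Via Solent: 9% × 25% = 2.25%.
Via Ardent → Solent: 52% × 40% × 25% = 5.2%.
Total: 45% + 2.25% + 5.2% = 52.45%.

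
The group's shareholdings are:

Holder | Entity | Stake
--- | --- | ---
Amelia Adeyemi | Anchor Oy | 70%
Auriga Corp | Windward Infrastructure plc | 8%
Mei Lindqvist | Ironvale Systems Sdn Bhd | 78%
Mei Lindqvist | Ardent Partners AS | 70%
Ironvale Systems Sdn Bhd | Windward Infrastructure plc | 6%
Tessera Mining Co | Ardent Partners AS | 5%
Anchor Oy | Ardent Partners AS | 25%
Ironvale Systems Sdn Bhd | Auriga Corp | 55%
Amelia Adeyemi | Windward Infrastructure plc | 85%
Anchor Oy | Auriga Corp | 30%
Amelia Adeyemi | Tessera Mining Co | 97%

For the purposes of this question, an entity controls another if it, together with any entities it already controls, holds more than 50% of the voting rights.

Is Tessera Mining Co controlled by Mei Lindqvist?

No

Mei holds 78% of Ironvale, so Mei controls Ironvale.
Ironvale holds 55% of Auriga, so Mei controls Auriga.
Mei holds 70% of Ardent, so Mei controls Ardent.
Neither Mei nor any entity Mei controls holds any voting interest in Tessera.
So Mei does not control Tessera.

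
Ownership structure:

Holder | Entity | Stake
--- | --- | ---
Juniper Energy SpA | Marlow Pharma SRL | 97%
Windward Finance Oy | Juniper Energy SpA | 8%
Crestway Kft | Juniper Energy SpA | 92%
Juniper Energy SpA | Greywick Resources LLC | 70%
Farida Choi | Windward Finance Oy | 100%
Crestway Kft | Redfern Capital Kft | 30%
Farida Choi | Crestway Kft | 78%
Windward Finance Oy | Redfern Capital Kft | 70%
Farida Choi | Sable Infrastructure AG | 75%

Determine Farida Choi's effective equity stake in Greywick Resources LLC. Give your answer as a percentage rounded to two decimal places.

Farida reaches Greywick along 2 paths.
Via Windward → Juniper: 100% × 8% × 70% = 5.6%.
Via Crestway → Juniper: 78% × 92% × 70% = 50.232%.
Total: 5.6% + 50.232% = 55.832%.
Rounded: 55.83%.

55.83%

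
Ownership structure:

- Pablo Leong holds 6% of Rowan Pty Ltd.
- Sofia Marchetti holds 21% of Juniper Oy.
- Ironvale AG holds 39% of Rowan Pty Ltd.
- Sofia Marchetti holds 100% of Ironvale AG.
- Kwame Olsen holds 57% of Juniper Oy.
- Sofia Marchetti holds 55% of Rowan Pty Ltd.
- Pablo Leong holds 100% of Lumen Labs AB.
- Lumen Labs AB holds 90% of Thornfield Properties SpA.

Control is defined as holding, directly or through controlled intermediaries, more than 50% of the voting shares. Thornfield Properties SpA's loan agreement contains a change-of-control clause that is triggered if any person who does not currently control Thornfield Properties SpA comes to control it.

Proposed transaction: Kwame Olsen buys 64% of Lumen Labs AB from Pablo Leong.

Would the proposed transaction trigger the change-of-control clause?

The purchase adds only to Kwame's holdings (Pablo's stake shrinks), so Kwame is the only person who could newly come to control Thornfield.
Kwame holds 57% of Juniper, so Kwame controls Juniper.
Neither Kwame nor any entity Kwame controls holds any voting interest in Thornfield.
So before the transaction, Kwame does not control Thornfield.
After the purchase, Kwame holds 64% of Lumen directly, and Pablo's stake falls to 36%.
Kwame holds 64% of Lumen, so Kwame controls Lumen.
Lumen holds 90% of Thornfield, so Kwame controls Thornfield.
Kwame did not control Thornfield before and does after, so the clause is triggered.

Yes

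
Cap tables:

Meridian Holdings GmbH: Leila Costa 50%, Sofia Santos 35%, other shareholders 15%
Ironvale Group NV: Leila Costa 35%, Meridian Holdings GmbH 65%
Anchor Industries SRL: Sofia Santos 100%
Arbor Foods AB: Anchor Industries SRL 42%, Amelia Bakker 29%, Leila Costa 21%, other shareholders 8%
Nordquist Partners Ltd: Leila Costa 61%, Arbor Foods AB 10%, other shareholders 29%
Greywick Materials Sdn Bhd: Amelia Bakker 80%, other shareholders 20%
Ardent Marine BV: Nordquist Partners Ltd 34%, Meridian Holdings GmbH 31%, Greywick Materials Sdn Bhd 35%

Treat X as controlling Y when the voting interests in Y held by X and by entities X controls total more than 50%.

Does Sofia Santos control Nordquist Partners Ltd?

No

Sofia holds 100% of Anchor, so Sofia controls Anchor.
Neither Sofia nor any entity Sofia controls holds any voting interest in Nordquist.
So Sofia does not control Nordquist.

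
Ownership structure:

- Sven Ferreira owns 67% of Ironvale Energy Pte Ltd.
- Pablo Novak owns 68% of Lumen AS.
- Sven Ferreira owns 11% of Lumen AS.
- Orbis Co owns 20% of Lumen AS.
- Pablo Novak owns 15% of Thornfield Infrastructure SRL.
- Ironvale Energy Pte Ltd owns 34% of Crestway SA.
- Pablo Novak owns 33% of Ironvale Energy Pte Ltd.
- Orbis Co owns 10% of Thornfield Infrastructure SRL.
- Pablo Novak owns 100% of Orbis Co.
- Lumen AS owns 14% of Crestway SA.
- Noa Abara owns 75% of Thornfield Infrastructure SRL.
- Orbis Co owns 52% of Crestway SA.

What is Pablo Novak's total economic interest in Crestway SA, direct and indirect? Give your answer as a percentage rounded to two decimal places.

Pablo reaches Crestway along 4 paths.
Via Orbis: 100% × 52% = 52%.
Via Orbis → Lumen: 100% × 20% × 14% = 2.8%.
Via Lumen: 68% × 14% = 9.52%.
Via Ironvale: 33% × 34% = 11.22%.
Total: 52% + 2.8% + 9.52% + 11.22% = 75.54%.

75.54%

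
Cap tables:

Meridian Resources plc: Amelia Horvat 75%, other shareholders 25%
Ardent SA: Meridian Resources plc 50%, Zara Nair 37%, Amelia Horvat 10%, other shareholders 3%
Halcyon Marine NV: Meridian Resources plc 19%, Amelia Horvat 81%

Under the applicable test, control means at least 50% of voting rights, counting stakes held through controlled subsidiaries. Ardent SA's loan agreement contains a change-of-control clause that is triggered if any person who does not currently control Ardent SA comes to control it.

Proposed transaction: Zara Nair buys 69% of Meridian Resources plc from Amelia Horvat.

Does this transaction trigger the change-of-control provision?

The purchase adds only to Zara's holdings (Amelia's stake shrinks), so Zara is the only person who could newly come to control Ardent.
Zara's largest direct stake is 37% in Ardent, which does not meet the threshold, so Zara controls no company.
In Ardent, Zara's side holds only 37%, not ≥ 50%.
So before the transaction, Zara does not control Ardent.
After the purchase, Zara holds 69% of Meridian directly, and Amelia's stake falls to 6%.
Zara holds 69% of Meridian, so Zara controls Meridian.
Meridian and Zara together hold 50% + 37% = 87% of Ardent, so Zara controls Ardent.
Zara did not control Ardent before and does after, so the clause is triggered.

Yes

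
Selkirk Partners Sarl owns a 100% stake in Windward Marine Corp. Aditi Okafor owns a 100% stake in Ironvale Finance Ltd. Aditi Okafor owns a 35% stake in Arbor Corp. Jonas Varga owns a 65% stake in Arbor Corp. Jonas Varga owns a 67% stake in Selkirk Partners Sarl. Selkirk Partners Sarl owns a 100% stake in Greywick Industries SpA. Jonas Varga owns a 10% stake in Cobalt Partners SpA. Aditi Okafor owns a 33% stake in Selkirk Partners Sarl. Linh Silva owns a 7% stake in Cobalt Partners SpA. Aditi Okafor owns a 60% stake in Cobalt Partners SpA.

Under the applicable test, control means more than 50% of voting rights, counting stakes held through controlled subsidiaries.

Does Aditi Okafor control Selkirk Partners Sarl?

Aditi holds 60% of Cobalt, so Aditi controls Cobalt.
Aditi holds 100% of Ironvale, so Aditi controls Ironvale.
In Selkirk, Aditi's side holds only 33%, not > 50%.
So Aditi does not control Selkirk.

No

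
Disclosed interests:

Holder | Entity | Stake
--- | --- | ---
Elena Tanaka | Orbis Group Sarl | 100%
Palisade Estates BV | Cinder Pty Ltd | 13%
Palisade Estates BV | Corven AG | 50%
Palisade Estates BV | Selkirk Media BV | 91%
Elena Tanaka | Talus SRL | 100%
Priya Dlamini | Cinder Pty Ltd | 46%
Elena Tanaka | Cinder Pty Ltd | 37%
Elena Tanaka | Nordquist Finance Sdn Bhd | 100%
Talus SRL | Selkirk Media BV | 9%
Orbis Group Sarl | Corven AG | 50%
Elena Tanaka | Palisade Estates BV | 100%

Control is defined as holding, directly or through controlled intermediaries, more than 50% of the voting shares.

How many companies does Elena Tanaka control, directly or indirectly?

Elena holds 100% of Palisade, so Elena controls Palisade.
Elena holds 100% of Nordquist, so Elena controls Nordquist.
Elena holds 100% of Orbis, so Elena controls Orbis.
Elena holds 100% of Talus, so Elena controls Talus.
Palisade and Orbis together hold 50% + 50% = 100% of Corven, so Elena controls Corven.
Talus and Palisade together hold 9% + 91% = 100% of Selkirk, so Elena controls Selkirk.
No other company's threshold is met.
Elena controls 6 companies.

6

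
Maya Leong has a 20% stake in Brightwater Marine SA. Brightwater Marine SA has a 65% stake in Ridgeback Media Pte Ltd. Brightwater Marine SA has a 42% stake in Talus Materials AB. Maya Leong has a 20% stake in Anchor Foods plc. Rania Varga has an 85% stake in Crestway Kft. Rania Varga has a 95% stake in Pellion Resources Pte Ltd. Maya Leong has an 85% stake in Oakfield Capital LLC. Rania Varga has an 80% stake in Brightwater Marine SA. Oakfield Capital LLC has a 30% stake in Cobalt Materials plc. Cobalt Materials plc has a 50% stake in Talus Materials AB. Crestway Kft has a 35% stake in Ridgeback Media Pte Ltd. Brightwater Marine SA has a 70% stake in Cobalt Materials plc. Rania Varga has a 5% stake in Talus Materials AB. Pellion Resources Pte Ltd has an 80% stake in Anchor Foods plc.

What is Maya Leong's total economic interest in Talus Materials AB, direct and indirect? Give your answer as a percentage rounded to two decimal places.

Maya reaches Talus along 3 paths.
Via Oakfield → Cobalt: 85% × 30% × 50% = 12.75%.
Via Brightwater → Cobalt: 20% × 70% × 50% = 7%.
Via Brightwater: 20% × 42% = 8.4%.
Total: 12.75% + 7% + 8.4% = 28.15%.

28.15%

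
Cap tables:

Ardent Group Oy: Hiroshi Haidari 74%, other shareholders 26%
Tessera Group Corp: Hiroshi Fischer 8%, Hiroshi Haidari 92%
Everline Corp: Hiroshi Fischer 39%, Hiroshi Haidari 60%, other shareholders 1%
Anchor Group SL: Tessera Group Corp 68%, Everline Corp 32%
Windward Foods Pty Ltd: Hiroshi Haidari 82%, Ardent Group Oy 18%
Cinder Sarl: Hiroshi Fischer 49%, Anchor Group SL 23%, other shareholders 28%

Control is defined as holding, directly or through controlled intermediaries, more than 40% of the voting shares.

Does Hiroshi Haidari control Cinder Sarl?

No

Hiroshi Haidari holds 74% of Ardent, so Hiroshi Haidari controls Ardent.
Hiroshi Haidari holds 92% of Tessera, so Hiroshi Haidari controls Tessera.
Hiroshi Haidari holds 60% of Everline, so Hiroshi Haidari controls Everline.
Tessera and Everline together hold 68% + 32% = 100% of Anchor, so Hiroshi Haidari controls Anchor.
Hiroshi Haidari and Ardent together hold 82% + 18% = 100% of Windward, so Hiroshi Haidari controls Windward.
In Cinder, Hiroshi Haidari's side holds only 23%, not > 40%.
So Hiroshi Haidari does not control Cinder.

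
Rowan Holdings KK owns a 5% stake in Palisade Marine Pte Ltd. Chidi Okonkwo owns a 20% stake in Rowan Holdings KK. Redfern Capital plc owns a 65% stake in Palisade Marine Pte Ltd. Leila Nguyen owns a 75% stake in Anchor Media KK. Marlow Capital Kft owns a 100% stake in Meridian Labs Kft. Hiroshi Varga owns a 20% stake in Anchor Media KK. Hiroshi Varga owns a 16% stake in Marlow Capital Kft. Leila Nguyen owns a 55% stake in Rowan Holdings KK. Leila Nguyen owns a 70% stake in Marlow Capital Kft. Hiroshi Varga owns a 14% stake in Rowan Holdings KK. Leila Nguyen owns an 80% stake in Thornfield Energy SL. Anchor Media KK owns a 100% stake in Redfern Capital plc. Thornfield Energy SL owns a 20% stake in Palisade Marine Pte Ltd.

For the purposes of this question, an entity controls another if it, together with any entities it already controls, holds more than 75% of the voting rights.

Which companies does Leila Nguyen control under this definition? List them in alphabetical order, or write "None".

Thornfield Energy SL

Leila holds 80% of Thornfield, so Leila controls Thornfield.
No other company's threshold is met.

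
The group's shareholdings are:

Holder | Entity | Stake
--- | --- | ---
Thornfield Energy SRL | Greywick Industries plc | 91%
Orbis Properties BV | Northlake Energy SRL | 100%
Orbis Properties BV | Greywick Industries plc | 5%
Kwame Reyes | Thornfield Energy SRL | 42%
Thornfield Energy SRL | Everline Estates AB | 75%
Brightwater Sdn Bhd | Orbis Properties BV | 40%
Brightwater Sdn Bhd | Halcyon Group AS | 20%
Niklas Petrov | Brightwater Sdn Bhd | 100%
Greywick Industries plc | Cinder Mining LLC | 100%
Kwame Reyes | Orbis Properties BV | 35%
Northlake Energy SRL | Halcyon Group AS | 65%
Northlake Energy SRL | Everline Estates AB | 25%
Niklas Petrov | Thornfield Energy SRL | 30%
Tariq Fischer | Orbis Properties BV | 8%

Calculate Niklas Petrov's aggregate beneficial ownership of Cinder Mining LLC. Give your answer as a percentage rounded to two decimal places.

29.30%

Niklas reaches Cinder along 2 paths.
Via Brightwater → Orbis → Greywick: 100% × 40% × 5% × 100% = 2%.
Via Thornfield → Greywick: 30% × 91% × 100% = 27.3%.
Total: 2% + 27.3% = 29.3%.
Rounded: 29.30%.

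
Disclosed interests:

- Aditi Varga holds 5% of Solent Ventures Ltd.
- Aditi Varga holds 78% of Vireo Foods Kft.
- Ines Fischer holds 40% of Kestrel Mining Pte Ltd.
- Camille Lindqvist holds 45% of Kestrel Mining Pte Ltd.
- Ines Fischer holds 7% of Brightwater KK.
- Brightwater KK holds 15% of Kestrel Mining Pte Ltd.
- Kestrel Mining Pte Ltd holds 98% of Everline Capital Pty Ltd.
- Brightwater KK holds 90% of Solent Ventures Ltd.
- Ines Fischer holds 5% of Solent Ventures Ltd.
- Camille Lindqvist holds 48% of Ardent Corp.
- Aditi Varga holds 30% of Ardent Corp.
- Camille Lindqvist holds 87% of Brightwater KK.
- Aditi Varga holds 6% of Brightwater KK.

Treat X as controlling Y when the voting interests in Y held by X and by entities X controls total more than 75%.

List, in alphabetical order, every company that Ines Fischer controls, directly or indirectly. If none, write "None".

None

Ines's largest direct stake is 40% in Kestrel, which does not meet the threshold.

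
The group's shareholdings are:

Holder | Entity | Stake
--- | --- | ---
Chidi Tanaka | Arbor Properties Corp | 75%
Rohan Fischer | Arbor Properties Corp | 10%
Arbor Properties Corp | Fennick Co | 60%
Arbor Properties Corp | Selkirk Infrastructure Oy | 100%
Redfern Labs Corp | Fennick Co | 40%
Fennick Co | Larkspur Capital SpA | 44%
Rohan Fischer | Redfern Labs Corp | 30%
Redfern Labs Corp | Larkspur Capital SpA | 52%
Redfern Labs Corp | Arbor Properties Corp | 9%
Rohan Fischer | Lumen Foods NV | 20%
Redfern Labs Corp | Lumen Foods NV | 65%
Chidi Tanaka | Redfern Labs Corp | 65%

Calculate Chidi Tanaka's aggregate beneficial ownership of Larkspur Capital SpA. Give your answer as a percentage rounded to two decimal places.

66.58%

Chidi reaches Larkspur along 4 paths.
Via Redfern → Fennick: 65% × 40% × 44% = 11.44%.
Via Arbor → Fennick: 75% × 60% × 44% = 19.8%.
Via Redfern → Arbor → Fennick: 65% × 9% × 60% × 44% = 1.5444%.
Via Redfern: 65% × 52% = 33.8%.
Total: 11.44% + 19.8% + 1.5444% + 33.8% = 66.5844%.
Rounded: 66.58%.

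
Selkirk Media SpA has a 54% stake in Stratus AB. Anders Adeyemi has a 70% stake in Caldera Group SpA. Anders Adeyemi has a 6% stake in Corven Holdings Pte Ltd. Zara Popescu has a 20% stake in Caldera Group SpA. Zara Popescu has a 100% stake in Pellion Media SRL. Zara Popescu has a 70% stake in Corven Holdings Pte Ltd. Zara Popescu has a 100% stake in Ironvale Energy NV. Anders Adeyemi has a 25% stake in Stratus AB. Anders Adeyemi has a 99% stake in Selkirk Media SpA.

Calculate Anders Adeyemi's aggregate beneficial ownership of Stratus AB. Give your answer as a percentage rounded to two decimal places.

Anders reaches Stratus along 2 paths.
Via Selkirk: 99% × 54% = 53.46%.
Direct stake: 25% = 25%.
Total: 53.46% + 25% = 78.46%.

78.46%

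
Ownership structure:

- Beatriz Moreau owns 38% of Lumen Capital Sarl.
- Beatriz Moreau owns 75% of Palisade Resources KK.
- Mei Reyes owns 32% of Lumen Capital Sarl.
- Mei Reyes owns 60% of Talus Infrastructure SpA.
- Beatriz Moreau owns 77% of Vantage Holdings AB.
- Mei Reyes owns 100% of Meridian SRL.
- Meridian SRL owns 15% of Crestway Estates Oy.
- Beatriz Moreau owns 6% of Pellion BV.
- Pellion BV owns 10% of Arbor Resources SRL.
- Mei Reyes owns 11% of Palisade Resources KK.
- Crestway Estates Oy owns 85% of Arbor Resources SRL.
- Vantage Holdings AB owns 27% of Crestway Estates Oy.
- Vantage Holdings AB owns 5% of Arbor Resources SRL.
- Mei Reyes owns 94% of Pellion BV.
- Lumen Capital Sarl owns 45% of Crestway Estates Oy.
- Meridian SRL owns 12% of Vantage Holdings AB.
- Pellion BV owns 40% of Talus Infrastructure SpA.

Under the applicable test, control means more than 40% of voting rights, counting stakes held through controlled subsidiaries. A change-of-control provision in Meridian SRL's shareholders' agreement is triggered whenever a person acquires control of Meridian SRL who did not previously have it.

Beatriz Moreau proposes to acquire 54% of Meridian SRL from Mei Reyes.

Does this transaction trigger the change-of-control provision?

Yes

The purchase adds only to Beatriz's holdings (Mei's stake shrinks), so Beatriz is the only person who could newly come to control Meridian.
Beatriz holds 75% of Palisade, so Beatriz controls Palisade.
Beatriz holds 77% of Vantage, so Beatriz controls Vantage.
Neither Beatriz nor any entity Beatriz controls holds any voting interest in Meridian.
So before the transaction, Beatriz does not control Meridian.
After the purchase, Beatriz holds 54% of Meridian directly, and Mei's stake falls to 46%.
Beatriz holds 54% of Meridian, so Beatriz controls Meridian.
Beatriz did not control Meridian before and does after, so the clause is triggered.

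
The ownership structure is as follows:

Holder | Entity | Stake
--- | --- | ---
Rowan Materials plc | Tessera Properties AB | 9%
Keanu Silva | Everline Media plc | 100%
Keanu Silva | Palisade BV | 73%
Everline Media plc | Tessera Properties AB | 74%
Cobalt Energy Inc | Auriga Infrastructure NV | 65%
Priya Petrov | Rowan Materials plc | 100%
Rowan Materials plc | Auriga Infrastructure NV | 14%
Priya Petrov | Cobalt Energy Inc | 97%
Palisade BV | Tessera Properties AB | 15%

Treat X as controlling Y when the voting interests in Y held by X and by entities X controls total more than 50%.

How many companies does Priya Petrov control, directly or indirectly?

Priya holds 97% of Cobalt, so Priya controls Cobalt.
Priya holds 100% of Rowan, so Priya controls Rowan.
Cobalt and Rowan together hold 65% + 14% = 79% of Auriga, so Priya controls Auriga.
No other company's threshold is met.
Priya controls 3 companies.

3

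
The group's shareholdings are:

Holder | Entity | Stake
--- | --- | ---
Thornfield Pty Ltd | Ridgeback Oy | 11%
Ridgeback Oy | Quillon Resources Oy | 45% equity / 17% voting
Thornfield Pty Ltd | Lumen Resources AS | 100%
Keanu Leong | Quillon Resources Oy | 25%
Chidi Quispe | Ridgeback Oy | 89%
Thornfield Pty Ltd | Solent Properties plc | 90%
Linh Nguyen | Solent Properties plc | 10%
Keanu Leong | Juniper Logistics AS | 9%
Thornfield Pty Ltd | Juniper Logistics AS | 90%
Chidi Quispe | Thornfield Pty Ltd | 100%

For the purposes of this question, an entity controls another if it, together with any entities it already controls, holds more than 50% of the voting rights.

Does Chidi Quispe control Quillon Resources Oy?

No

Chidi holds 100% of Thornfield, so Chidi controls Thornfield.
Chidi and Thornfield together hold 89% + 11% = 100% of Ridgeback, so Chidi controls Ridgeback.
Thornfield holds 90% of Solent, so Chidi controls Solent.
Thornfield holds 90% of Juniper, so Chidi controls Juniper.
Thornfield holds 100% of Lumen, so Chidi controls Lumen.
In Quillon, Chidi's side holds only 17%, not > 50%.
So Chidi does not control Quillon.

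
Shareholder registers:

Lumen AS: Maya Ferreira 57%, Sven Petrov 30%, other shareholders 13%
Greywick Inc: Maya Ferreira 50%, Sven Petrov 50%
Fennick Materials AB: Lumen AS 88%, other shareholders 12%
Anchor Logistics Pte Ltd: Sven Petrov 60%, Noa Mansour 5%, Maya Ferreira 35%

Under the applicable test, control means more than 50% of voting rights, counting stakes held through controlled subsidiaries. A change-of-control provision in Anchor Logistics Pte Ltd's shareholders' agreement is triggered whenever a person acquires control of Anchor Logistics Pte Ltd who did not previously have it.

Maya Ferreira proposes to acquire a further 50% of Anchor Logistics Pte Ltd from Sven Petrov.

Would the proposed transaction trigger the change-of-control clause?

The purchase adds only to Maya's holdings (Sven's stake shrinks), so Maya is the only person who could newly come to control Anchor.
Maya holds 57% of Lumen, so Maya controls Lumen.
Lumen holds 88% of Fennick, so Maya controls Fennick.
In Anchor, Maya's side holds only 35%, not > 50%.
So before the transaction, Maya does not control Anchor.
After the purchase, Maya's direct stake in Anchor rises to 35% + 50% = 85%, and Sven's stake falls to 10%.
Maya holds 85% of Anchor, so Maya controls Anchor.
Maya did not control Anchor before and does after, so the clause is triggered.

Yes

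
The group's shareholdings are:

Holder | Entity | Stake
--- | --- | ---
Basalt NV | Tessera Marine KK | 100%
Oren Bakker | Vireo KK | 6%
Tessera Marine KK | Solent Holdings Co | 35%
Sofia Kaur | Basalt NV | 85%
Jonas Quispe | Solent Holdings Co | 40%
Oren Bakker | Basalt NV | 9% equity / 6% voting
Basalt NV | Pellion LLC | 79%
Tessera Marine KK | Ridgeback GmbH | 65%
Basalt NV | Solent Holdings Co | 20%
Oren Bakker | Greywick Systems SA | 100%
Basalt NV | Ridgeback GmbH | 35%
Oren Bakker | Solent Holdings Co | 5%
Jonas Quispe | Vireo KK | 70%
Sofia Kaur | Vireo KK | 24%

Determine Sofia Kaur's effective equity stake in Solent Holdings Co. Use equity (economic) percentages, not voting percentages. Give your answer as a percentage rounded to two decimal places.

46.75%

Sofia reaches Solent along 2 paths.
Via Basalt: 85% × 20% = 17%.
Via Basalt → Tessera: 85% × 100% × 35% = 29.75%.
Total: 17% + 29.75% = 46.75%.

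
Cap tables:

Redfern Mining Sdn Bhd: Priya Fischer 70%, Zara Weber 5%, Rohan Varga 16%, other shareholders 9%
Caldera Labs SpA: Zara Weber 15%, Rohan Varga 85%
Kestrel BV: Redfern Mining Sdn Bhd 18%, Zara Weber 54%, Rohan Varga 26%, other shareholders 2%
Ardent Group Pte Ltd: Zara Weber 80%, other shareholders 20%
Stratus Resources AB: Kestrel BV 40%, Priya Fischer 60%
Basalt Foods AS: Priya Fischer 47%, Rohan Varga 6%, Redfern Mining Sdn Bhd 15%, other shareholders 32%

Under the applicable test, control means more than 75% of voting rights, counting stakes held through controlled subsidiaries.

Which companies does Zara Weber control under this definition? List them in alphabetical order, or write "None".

Zara holds 80% of Ardent, so Zara controls Ardent.
No other company's threshold is met.

Ardent Group Pte Ltd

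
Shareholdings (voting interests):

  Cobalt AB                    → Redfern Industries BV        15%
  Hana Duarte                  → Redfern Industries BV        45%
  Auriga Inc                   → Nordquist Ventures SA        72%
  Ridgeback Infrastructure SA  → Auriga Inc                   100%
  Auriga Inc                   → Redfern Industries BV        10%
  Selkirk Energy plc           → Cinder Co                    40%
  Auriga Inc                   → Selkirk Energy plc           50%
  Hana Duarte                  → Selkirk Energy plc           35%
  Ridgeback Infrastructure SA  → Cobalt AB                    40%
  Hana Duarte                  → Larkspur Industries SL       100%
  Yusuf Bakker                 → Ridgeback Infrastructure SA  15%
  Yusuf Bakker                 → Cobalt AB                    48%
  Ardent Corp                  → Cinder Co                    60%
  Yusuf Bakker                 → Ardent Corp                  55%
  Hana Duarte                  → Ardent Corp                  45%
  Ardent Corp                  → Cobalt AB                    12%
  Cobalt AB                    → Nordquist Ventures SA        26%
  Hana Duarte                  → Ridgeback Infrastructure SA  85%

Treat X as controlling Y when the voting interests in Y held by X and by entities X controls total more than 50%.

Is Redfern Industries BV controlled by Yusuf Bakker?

No

Yusuf holds 55% of Ardent, so Yusuf controls Ardent.
Yusuf and Ardent together hold 48% + 12% = 60% of Cobalt, so Yusuf controls Cobalt.
Ardent holds 60% of Cinder, so Yusuf controls Cinder.
In Redfern, Yusuf's side holds only 15%, not > 50%.
So Yusuf does not control Redfern.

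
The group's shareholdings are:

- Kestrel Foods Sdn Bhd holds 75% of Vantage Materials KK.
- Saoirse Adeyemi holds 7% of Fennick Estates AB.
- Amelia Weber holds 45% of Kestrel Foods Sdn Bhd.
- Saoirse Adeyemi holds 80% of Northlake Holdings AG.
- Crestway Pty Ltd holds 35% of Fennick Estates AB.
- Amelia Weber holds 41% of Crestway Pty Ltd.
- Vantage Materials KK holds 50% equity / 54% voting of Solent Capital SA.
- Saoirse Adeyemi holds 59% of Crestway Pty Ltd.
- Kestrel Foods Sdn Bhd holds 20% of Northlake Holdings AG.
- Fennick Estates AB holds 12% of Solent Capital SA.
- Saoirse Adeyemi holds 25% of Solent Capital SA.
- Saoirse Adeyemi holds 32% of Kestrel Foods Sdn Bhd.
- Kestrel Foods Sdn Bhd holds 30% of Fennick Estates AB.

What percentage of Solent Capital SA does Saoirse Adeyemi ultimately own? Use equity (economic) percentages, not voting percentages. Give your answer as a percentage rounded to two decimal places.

41.47%

Saoirse reaches Solent along 5 paths.
Direct stake: 25% = 25%.
Via Kestrel → Vantage: 32% × 75% × 50% = 12%.
Via Kestrel → Fennick: 32% × 30% × 12% = 1.152%.
Via Fennick: 7% × 12% = 0.84%.
Via Crestway → Fennick: 59% × 35% × 12% = 2.478%.
Total: 25% + 12% + 1.152% + 0.84% + 2.478% = 41.47%.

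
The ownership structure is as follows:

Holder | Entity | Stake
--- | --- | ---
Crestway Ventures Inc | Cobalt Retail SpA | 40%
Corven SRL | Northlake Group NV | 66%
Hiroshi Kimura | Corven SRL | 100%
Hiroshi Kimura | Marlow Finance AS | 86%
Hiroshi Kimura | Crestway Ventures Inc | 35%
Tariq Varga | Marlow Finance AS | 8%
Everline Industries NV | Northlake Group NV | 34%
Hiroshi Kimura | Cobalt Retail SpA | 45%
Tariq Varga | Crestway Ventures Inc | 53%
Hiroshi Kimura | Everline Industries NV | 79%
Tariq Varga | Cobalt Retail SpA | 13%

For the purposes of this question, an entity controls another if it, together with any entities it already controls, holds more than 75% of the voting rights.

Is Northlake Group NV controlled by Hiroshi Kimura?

Yes

Hiroshi holds 79% of Everline, so Hiroshi controls Everline.
Hiroshi holds 100% of Corven, so Hiroshi controls Corven.
Everline and Corven together hold 34% + 66% = 100% of Northlake, so Hiroshi controls Northlake.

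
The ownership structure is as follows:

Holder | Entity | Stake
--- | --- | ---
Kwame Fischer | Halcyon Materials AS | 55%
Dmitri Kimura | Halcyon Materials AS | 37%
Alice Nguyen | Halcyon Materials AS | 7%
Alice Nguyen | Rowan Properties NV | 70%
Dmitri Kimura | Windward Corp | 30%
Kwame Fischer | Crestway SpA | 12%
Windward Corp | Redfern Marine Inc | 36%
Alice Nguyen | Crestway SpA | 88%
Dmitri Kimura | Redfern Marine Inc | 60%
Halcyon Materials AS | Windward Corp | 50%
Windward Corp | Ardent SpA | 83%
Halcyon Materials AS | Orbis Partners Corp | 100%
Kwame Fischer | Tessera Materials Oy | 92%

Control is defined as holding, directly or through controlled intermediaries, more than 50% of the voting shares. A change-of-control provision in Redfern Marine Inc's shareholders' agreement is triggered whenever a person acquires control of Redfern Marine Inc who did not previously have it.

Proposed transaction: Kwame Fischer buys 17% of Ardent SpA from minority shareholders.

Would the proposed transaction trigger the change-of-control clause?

The purchase changes only Kwame's holdings, so Kwame is the only person who could newly come to control Redfern.
Kwame holds 55% of Halcyon, so Kwame controls Halcyon.
Halcyon holds 100% of Orbis, so Kwame controls Orbis.
Kwame holds 92% of Tessera, so Kwame controls Tessera.
Neither Kwame nor any entity Kwame controls holds any voting interest in Redfern.
So before the transaction, Kwame does not control Redfern.
After the purchase, Kwame holds 17% of Ardent directly.
Kwame's side now holds 17% of Ardent, not > 50%, so Kwame still does not control Ardent.
After the transaction, neither Kwame nor any entity Kwame controls holds a voting interest in Redfern, so Kwame still does not control it.
No new person acquires control, so the clause is not triggered.

No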